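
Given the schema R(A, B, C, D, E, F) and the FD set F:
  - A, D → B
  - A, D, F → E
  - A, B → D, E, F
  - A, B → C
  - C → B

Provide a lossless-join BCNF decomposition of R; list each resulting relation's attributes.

{A, C, D, E, F}; {B, C}

Candidate keys of the original relation: {A, B}, {A, C}, {A, D}.
Within {A, B, C, D, E, F}: {C}⁺ ∩ {A, B, C, D, E, F} = {B, C}, not the whole set, so C → B violates BCNF; decompose into {B, C} and {A, C, D, E, F}.
{B, C}: every determinant is a superkey — BCNF.
{A, C, D, E, F}: every determinant is a superkey — BCNF.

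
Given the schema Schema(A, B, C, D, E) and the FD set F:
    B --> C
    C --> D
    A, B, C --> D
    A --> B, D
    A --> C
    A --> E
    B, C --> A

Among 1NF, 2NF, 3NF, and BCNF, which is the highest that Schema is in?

Candidate keys: {A}, {B}. Prime attributes: {A, B}.
For C --> D we have {C}⁺ = {C, D}; {C} is not a superkey, so BCNF fails.
Because {D} is non-prime and the left side of C --> D is not a superkey, the relation is not in 3NF.
Every candidate key is a single attribute, so no partial dependency is possible; 2NF holds.

2NF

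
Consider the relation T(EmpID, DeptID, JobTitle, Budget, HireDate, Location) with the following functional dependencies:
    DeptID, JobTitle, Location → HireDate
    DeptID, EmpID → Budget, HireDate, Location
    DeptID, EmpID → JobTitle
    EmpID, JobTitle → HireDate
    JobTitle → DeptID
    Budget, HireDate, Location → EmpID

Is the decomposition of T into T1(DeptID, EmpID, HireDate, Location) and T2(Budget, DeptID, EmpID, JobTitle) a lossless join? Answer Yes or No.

Yes

Common attributes: {DeptID, EmpID}; their closure is {Budget, DeptID, EmpID, HireDate, JobTitle, Location}.
Since T1 ⊆ {Budget, DeptID, EmpID, HireDate, JobTitle, Location}, the intersection is a superkey of T1; the decomposition is lossless.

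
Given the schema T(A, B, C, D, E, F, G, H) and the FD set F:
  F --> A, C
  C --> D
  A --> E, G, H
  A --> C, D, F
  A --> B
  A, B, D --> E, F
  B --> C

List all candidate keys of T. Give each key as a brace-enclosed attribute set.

Closure of {A} is {A, B, C, D, E, F, G, H}, the whole schema; {A} is a candidate key.
Closure of {F} is {A, B, C, D, E, F, G, H}, the whole schema; {F} is a candidate key.
Any other superkey properly contains one of these, so there are no further candidate keys.

{A}, {F}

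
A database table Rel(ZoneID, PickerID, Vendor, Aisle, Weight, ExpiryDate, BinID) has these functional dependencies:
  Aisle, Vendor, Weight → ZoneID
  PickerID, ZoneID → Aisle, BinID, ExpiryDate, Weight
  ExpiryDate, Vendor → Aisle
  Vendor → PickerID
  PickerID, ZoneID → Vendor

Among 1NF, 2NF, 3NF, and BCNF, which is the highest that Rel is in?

3NF

Candidate keys: {Aisle, Vendor, Weight}, {ExpiryDate, Vendor, Weight}, {PickerID, ZoneID}, {Vendor, ZoneID}. Prime attributes: {Aisle, ExpiryDate, PickerID, Vendor, Weight, ZoneID}.
For ExpiryDate, Vendor → Aisle we have {ExpiryDate, Vendor}⁺ = {Aisle, ExpiryDate, PickerID, Vendor}; {ExpiryDate, Vendor} is not a superkey, so BCNF fails.
Its right-hand attributes {Aisle} are all prime, as are those of every other non-superkey FD — the relation is in 3NF.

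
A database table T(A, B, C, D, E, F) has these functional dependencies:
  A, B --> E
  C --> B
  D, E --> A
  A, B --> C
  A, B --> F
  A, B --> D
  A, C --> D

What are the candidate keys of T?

{A, B} is a candidate key since {A, B}⁺ = {A, B, C, D, E, F} covers every attribute.
{A, C} is a candidate key since {A, C}⁺ = {A, B, C, D, E, F} covers every attribute.
{B, D, E} is a candidate key since {B, D, E}⁺ = {A, B, C, D, E, F} covers every attribute.
{C, D, E} is a candidate key since {C, D, E}⁺ = {A, B, C, D, E, F} covers every attribute.
No proper subset of any of these is a key, and no other minimal superkey exists.

{A, B}, {A, C}, {B, D, E}, {C, D, E}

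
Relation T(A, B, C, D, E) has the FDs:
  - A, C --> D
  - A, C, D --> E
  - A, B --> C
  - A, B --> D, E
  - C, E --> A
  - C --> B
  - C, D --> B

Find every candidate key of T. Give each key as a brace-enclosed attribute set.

{A, B} is a candidate key since {A, B}⁺ = {A, B, C, D, E} covers every attribute.
{A, C} is a candidate key since {A, C}⁺ = {A, B, C, D, E} covers every attribute.
{C, E} is a candidate key since {C, E}⁺ = {A, B, C, D, E} covers every attribute.
No proper subset of any of these is a key, and no other minimal superkey exists.

{A, B}, {A, C}, {C, E}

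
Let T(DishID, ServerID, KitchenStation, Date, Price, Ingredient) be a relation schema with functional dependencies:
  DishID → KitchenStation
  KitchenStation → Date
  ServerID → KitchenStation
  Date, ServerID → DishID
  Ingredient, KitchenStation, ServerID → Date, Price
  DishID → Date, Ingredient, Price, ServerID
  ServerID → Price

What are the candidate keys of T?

Closure of {DishID} is {Date, DishID, Ingredient, KitchenStation, Price, ServerID}, the whole schema; {DishID} is a candidate key.
Closure of {ServerID} is {Date, DishID, Ingredient, KitchenStation, Price, ServerID}, the whole schema; {ServerID} is a candidate key.
These are minimal and exhaustive — every other superkey contains one of them.

{DishID}, {ServerID}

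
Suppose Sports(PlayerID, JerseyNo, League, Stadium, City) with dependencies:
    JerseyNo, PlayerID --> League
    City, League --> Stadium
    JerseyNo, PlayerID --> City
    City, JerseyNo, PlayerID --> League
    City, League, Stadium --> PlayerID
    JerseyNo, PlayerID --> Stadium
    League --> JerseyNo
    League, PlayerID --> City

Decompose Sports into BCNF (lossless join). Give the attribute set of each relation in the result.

Candidate keys of the original relation: {City, League}, {JerseyNo, PlayerID}, {League, PlayerID}.
{City, JerseyNo, League, PlayerID, Stadium}: {League} determines {JerseyNo, League} here but is not a superkey — split on League --> JerseyNo, giving {JerseyNo, League} and {City, League, PlayerID, Stadium}.
{JerseyNo, League} has no BCNF violation.
{City, League, PlayerID, Stadium} has no BCNF violation.

{City, League, PlayerID, Stadium}; {JerseyNo, League}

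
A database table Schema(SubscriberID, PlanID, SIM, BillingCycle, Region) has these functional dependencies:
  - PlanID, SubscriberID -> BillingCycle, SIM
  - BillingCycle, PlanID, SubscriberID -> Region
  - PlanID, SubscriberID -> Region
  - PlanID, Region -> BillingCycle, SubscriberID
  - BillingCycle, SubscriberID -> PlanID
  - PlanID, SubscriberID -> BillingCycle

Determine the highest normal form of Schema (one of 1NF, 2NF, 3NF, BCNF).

Candidate keys: {BillingCycle, SubscriberID}, {PlanID, Region}, {PlanID, SubscriberID}. Prime attributes: {BillingCycle, PlanID, Region, SubscriberID}.
The left-hand side of every FD is a superkey, so BCNF is satisfied.

BCNF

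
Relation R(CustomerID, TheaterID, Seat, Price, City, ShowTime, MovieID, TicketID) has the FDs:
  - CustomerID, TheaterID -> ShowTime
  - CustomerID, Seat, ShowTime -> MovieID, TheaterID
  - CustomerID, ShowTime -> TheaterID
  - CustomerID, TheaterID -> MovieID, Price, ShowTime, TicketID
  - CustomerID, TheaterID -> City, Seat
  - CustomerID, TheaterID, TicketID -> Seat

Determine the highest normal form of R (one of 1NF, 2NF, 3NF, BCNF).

Candidate keys: {CustomerID, ShowTime}, {CustomerID, TheaterID}. Prime attributes: {CustomerID, ShowTime, TheaterID}.
Every FD has a superkey on the left, so the relation is in BCNF.

BCNF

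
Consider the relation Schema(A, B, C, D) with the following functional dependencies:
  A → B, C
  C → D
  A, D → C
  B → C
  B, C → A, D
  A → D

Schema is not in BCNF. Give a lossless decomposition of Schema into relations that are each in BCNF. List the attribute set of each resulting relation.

{A, B, C}; {C, D}

Candidate keys of the original relation: {A}, {B}.
In {A, B, C, D}, {C} is not a superkey ({C}⁺ restricted to this set is {C, D}), so split on C → D into {C, D} and {A, B, C}.
{C, D} has no BCNF violation.
{A, B, C} has no BCNF violation.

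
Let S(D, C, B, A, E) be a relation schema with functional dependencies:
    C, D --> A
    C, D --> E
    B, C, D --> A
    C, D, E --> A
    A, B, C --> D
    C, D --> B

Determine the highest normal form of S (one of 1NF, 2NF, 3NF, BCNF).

Candidate keys: {A, B, C}, {C, D}. Prime attributes: {A, B, C, D}.
Each dependency's left side is a superkey — BCNF holds.

BCNF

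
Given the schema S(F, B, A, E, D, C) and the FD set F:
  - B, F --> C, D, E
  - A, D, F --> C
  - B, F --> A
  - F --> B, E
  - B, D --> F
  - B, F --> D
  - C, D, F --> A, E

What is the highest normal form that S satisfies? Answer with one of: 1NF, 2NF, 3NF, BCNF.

Candidate keys: {B, D}, {F}. Prime attributes: {B, D, F}.
The left-hand side of every FD is a superkey, so BCNF is satisfied.

BCNF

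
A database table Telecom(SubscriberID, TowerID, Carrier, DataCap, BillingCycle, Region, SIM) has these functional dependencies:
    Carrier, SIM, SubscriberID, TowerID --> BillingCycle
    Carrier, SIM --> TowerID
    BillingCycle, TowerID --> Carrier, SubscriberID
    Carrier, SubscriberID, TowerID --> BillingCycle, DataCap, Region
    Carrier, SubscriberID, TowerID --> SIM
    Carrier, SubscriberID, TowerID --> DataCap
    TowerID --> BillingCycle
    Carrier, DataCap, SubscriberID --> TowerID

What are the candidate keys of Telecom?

{TowerID} is a candidate key since {TowerID}⁺ = {BillingCycle, Carrier, DataCap, Region, SIM, SubscriberID, TowerID} covers every attribute.
{Carrier, SIM} is a candidate key since {Carrier, SIM}⁺ = {BillingCycle, Carrier, DataCap, Region, SIM, SubscriberID, TowerID} covers every attribute.
{Carrier, DataCap, SubscriberID} is a candidate key since {Carrier, DataCap, SubscriberID}⁺ = {BillingCycle, Carrier, DataCap, Region, SIM, SubscriberID, TowerID} covers every attribute.
These are minimal and exhaustive — every other superkey contains one of them.

{Carrier, DataCap, SubscriberID}, {Carrier, SIM}, {TowerID}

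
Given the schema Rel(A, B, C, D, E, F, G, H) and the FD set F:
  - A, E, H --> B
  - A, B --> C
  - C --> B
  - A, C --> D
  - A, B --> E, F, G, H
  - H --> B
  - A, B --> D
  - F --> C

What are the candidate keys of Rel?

Attributes never on any right-hand side: {A} — every candidate key must contain it.
{A, B} is a candidate key since {A, B}⁺ = {A, B, C, D, E, F, G, H} covers every attribute.
{A, C} is a candidate key since {A, C}⁺ = {A, B, C, D, E, F, G, H} covers every attribute.
{A, F} is a candidate key since {A, F}⁺ = {A, B, C, D, E, F, G, H} covers every attribute.
{A, H} is a candidate key since {A, H}⁺ = {A, B, C, D, E, F, G, H} covers every attribute.
These are minimal and exhaustive — every other superkey contains one of them.

{A, B}, {A, C}, {A, F}, {A, H}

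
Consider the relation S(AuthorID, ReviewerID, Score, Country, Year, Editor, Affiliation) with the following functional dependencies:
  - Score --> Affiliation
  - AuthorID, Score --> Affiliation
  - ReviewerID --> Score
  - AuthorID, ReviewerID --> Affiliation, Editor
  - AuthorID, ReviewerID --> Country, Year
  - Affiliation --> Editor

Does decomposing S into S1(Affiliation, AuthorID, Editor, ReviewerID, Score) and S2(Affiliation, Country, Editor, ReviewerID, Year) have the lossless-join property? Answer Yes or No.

Common attributes: {Affiliation, Editor, ReviewerID}; their closure is {Affiliation, Editor, ReviewerID, Score}.
Neither S1 nor S2 is contained in that closure, so the decomposition is lossy.

No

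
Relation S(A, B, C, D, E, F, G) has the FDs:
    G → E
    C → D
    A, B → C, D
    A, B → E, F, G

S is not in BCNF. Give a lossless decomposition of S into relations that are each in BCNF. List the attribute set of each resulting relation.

{A, B, C, F, G}; {C, D}; {E, G}

Candidate key of the original relation: {A, B}.
Within {A, B, C, D, E, F, G}: {G}⁺ ∩ {A, B, C, D, E, F, G} = {E, G}, not the whole set, so G → E violates BCNF; decompose into {E, G} and {A, B, C, D, F, G}.
{E, G}: every determinant is a superkey — BCNF.
Within {A, B, C, D, F, G}: {C}⁺ ∩ {A, B, C, D, F, G} = {C, D}, not the whole set, so C → D violates BCNF; decompose into {C, D} and {A, B, C, F, G}.
{C, D}: every determinant is a superkey — BCNF.
{A, B, C, F, G}: every determinant is a superkey — BCNF.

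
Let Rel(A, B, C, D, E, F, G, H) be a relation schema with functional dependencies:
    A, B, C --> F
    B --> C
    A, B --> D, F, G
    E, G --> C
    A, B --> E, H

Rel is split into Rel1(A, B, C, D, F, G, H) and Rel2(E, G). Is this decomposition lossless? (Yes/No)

No

The shared attributes are {G} and {G}⁺ = {G}.
Neither Rel1 nor Rel2 is contained in that closure, so the decomposition is lossy.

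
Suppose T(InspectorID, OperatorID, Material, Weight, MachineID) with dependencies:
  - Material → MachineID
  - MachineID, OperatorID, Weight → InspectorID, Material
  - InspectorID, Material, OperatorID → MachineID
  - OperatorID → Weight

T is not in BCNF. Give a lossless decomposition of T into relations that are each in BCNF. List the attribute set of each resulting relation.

Candidate keys of the original relation: {MachineID, OperatorID}, {Material, OperatorID}.
Within {InspectorID, MachineID, Material, OperatorID, Weight}: {Material}⁺ ∩ {InspectorID, MachineID, Material, OperatorID, Weight} = {MachineID, Material}, not the whole set, so Material → MachineID violates BCNF; decompose into {MachineID, Material} and {InspectorID, Material, OperatorID, Weight}.
{MachineID, Material} has no BCNF violation.
Within {InspectorID, Material, OperatorID, Weight}: {OperatorID}⁺ ∩ {InspectorID, Material, OperatorID, Weight} = {OperatorID, Weight}, not the whole set, so OperatorID → Weight violates BCNF; decompose into {OperatorID, Weight} and {InspectorID, Material, OperatorID}.
{OperatorID, Weight} has no BCNF violation.
{InspectorID, Material, OperatorID} has no BCNF violation.

{InspectorID, Material, OperatorID}; {MachineID, Material}; {OperatorID, Weight}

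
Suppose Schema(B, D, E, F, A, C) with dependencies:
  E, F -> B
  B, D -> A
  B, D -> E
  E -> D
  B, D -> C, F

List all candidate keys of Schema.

{B, D}, {B, E}, {E, F}

{B, D} is a candidate key since {B, D}⁺ = {A, B, C, D, E, F} covers every attribute.
{B, E} is a candidate key since {B, E}⁺ = {A, B, C, D, E, F} covers every attribute.
{E, F} is a candidate key since {E, F}⁺ = {A, B, C, D, E, F} covers every attribute.
These are minimal and exhaustive — every other superkey contains one of them.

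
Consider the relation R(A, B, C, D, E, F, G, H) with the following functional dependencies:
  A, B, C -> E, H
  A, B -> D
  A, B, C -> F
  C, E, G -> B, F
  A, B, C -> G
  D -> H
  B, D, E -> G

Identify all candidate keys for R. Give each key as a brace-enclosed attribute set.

{A, B, C}, {A, C, E, G}

No FD produces {A, C}, so they must be in every candidate key.
{A, B, C} is a candidate key since {A, B, C}⁺ = {A, B, C, D, E, F, G, H} covers every attribute.
{A, C, E, G} is a candidate key since {A, C, E, G}⁺ = {A, B, C, D, E, F, G, H} covers every attribute.
No proper subset of any of these is a key, and no other minimal superkey exists.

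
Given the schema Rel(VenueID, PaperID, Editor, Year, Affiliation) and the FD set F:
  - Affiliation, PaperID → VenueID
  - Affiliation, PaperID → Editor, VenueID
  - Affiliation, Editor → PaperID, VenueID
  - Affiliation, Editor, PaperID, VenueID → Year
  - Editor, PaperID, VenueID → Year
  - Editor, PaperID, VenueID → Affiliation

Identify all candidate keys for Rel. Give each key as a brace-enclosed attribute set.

{Affiliation, Editor}⁺ = {Affiliation, Editor, PaperID, VenueID, Year} — all of the relation — so {Affiliation, Editor} is a candidate key.
{Affiliation, PaperID}⁺ = {Affiliation, Editor, PaperID, VenueID, Year} — all of the relation — so {Affiliation, PaperID} is a candidate key.
{Editor, PaperID, VenueID}⁺ = {Affiliation, Editor, PaperID, VenueID, Year} — all of the relation — so {Editor, PaperID, VenueID} is a candidate key.
Any other superkey properly contains one of these, so there are no further candidate keys.

{Affiliation, Editor}, {Affiliation, PaperID}, {Editor, PaperID, VenueID}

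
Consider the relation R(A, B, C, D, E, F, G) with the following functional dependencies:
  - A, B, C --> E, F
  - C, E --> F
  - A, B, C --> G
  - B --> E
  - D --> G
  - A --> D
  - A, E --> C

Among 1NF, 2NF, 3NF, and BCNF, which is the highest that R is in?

1NF

Candidate key: {A, B}. Prime attributes: {A, B}.
C, E --> F: {C, E}⁺ = {C, E, F}, which is not all of the attributes, so the left side is not a superkey — BCNF is violated.
C, E --> F has non-prime {F} on the right and a non-superkey on the left, so 3NF fails.
{A} is a proper subset of the key {A, B}, and {A}⁺ contains the non-prime attributes {D, G} — a partial dependency, so 2NF is violated.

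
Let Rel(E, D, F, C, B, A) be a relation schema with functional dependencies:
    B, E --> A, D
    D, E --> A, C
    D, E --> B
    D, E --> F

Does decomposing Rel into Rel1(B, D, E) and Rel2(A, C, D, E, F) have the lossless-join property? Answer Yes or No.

Yes

Common attributes: {D, E}; their closure is {A, B, C, D, E, F}.
This includes all of Rel1, so the common attributes are a superkey of Rel1 — the join is lossless.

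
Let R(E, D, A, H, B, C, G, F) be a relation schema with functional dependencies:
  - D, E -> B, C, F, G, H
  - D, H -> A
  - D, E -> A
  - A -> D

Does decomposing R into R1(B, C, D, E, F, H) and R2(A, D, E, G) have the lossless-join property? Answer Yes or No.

Yes

Common attributes: {D, E}; their closure is {A, B, C, D, E, F, G, H}.
Since R1 ⊆ {A, B, C, D, E, F, G, H}, the intersection is a superkey of R1; the decomposition is lossless.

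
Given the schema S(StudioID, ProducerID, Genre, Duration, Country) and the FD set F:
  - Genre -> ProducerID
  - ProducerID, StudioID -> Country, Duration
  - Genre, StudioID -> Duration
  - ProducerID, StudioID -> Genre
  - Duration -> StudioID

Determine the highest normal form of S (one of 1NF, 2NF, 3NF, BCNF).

Candidate keys: {Duration, Genre}, {Duration, ProducerID}, {Genre, StudioID}, {ProducerID, StudioID}. Prime attributes: {Duration, Genre, ProducerID, StudioID}.
Genre -> ProducerID: {Genre}⁺ = {Genre, ProducerID}, which is not all of the attributes, so the left side is not a superkey — BCNF is violated.
Since {ProducerID} ⊆ prime attributes and every other non-superkey FD also has a prime right side, the schema is in 3NF.

3NF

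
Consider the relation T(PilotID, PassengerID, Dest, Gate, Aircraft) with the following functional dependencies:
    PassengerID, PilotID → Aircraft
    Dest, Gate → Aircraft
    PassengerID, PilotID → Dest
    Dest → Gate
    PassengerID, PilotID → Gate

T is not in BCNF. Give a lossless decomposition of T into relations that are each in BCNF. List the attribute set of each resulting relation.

{Aircraft, Dest, Gate}; {Dest, PassengerID, PilotID}

Candidate key of the original relation: {PassengerID, PilotID}.
{Aircraft, Dest, Gate, PassengerID, PilotID}: {Dest, Gate} determines {Aircraft, Dest, Gate} here but is not a superkey — split on Dest, Gate → Aircraft, giving {Aircraft, Dest, Gate} and {Dest, Gate, PassengerID, PilotID}.
{Aircraft, Dest, Gate} is in BCNF.
{Dest, Gate, PassengerID, PilotID}: {Dest} determines {Dest, Gate} here but is not a superkey — split on Dest → Gate, giving {Dest, Gate} and {Dest, PassengerID, PilotID}.
{Dest, Gate} is in BCNF.
{Dest, PassengerID, PilotID} is in BCNF.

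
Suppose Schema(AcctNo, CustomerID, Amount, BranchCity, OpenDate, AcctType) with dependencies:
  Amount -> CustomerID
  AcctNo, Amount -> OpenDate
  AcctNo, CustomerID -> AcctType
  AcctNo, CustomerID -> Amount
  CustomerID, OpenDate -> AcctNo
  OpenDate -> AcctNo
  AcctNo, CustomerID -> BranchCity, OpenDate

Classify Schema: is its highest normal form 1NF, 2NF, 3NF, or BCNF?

3NF

Candidate keys: {AcctNo, Amount}, {AcctNo, CustomerID}, {Amount, OpenDate}, {CustomerID, OpenDate}. Prime attributes: {AcctNo, Amount, CustomerID, OpenDate}.
Amount -> CustomerID: {Amount}⁺ = {Amount, CustomerID}, which is not all of the attributes, so the left side is not a superkey — BCNF is violated.
Since {CustomerID} ⊆ prime attributes and every other non-superkey FD also has a prime right side, the schema is in 3NF.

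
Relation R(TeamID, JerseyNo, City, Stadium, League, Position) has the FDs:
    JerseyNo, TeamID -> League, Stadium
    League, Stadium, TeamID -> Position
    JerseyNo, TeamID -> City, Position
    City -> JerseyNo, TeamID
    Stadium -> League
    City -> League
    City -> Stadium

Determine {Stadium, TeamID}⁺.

Start with {Stadium, TeamID}.
Stadium -> League applies; add {League} → now {League, Stadium, TeamID}.
League, Stadium, TeamID -> Position applies; add {Position} → now {League, Position, Stadium, TeamID}.
No further FD applies.

{League, Position, Stadium, TeamID}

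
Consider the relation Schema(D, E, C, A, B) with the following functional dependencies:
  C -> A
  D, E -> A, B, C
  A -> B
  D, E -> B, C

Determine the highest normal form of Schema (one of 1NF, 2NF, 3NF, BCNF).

2NF

Candidate key: {D, E}. Prime attributes: {D, E}.
C -> A: {C}⁺ = {A, B, C}, which is not all of the attributes, so the left side is not a superkey — BCNF is violated.
C -> A has non-prime {A} on the right and a non-superkey on the left, so 3NF fails.
No proper subset of a key has a non-prime attribute in its closure, so there is no partial dependency; 2NF holds.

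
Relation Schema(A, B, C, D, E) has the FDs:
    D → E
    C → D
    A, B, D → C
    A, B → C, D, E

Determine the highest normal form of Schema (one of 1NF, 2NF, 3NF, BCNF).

Candidate key: {A, B}. Prime attributes: {A, B}.
For D → E we have {D}⁺ = {D, E}; {D} is not a superkey, so BCNF fails.
Because {E} is non-prime and the left side of D → E is not a superkey, the relation is not in 3NF.
No proper subset of a key has a non-prime attribute in its closure, so there is no partial dependency; 2NF holds.

2NF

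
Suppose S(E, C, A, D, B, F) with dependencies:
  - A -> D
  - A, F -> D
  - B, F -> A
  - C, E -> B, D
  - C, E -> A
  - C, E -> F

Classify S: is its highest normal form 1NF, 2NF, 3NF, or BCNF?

2NF

Candidate key: {C, E}. Prime attributes: {C, E}.
A -> D breaks BCNF: {A}⁺ = {A, D}, so {A} is not a superkey.
A -> D determines the non-prime attribute {D} from a non-superkey — 3NF is violated.
Checking every proper subset of each key, none determines a non-prime attribute — 2NF is satisfied.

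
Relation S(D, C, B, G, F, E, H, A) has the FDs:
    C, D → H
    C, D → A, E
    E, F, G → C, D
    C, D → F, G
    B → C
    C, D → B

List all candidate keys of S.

{B, D}, {C, D}, {E, F, G}

{B, D}⁺ = {A, B, C, D, E, F, G, H}, which is every attribute, so {B, D} is a candidate key.
{C, D}⁺ = {A, B, C, D, E, F, G, H}, which is every attribute, so {C, D} is a candidate key.
{E, F, G}⁺ = {A, B, C, D, E, F, G, H}, which is every attribute, so {E, F, G} is a candidate key.
Any other superkey properly contains one of these, so there are no further candidate keys.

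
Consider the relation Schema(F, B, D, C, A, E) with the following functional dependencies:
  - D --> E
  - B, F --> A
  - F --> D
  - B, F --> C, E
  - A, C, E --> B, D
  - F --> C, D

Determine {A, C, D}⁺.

{A, B, C, D, E}

Start with {A, C, D}.
D --> E applies; add {E} → now {A, C, D, E}.
A, C, E --> B, D applies; add {B} → now {A, B, C, D, E}.
No further FD applies.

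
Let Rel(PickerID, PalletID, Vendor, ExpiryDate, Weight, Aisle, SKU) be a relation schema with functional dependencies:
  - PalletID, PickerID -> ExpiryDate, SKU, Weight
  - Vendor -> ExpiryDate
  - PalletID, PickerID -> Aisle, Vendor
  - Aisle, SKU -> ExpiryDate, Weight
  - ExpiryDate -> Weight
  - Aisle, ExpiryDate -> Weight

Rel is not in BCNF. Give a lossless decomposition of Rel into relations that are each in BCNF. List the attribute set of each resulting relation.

Candidate key of the original relation: {PalletID, PickerID}.
In {Aisle, ExpiryDate, PalletID, PickerID, SKU, Vendor, Weight}, {Vendor} is not a superkey ({Vendor}⁺ restricted to this set is {ExpiryDate, Vendor, Weight}), so split on Vendor -> ExpiryDate, Weight into {ExpiryDate, Vendor, Weight} and {Aisle, PalletID, PickerID, SKU, Vendor}.
In {ExpiryDate, Vendor, Weight}, {ExpiryDate} is not a superkey ({ExpiryDate}⁺ restricted to this set is {ExpiryDate, Weight}), so split on ExpiryDate -> Weight into {ExpiryDate, Weight} and {ExpiryDate, Vendor}.
{ExpiryDate, Weight} is in BCNF.
{ExpiryDate, Vendor} is in BCNF.
{Aisle, PalletID, PickerID, SKU, Vendor} is in BCNF.

{Aisle, PalletID, PickerID, SKU, Vendor}; {ExpiryDate, Vendor}; {ExpiryDate, Weight}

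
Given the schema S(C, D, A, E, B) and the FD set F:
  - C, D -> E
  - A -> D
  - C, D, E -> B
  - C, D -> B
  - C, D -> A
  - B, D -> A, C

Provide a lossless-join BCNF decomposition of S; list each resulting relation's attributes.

Candidate keys of the original relation: {A, B}, {A, C}, {B, D}, {C, D}.
Within {A, B, C, D, E}: {A}⁺ ∩ {A, B, C, D, E} = {A, D}, not the whole set, so A -> D violates BCNF; decompose into {A, D} and {A, B, C, E}.
{A, D} is in BCNF.
{A, B, C, E} is in BCNF.

{A, B, C, E}; {A, D}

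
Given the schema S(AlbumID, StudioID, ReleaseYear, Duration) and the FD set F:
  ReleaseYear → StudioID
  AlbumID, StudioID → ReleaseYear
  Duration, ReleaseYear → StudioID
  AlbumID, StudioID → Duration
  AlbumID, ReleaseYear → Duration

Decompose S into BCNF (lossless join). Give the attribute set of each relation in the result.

Candidate keys of the original relation: {AlbumID, ReleaseYear}, {AlbumID, StudioID}.
Within {AlbumID, Duration, ReleaseYear, StudioID}: {ReleaseYear}⁺ ∩ {AlbumID, Duration, ReleaseYear, StudioID} = {ReleaseYear, StudioID}, not the whole set, so ReleaseYear → StudioID violates BCNF; decompose into {ReleaseYear, StudioID} and {AlbumID, Duration, ReleaseYear}.
{ReleaseYear, StudioID}: every determinant is a superkey — BCNF.
{AlbumID, Duration, ReleaseYear}: every determinant is a superkey — BCNF.

{AlbumID, Duration, ReleaseYear}; {ReleaseYear, StudioID}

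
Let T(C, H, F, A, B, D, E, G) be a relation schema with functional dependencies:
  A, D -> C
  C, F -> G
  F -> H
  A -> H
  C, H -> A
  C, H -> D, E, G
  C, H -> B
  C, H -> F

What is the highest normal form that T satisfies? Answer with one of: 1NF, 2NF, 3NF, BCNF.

Candidate keys: {A, C}, {A, D}, {C, F}, {C, H}. Prime attributes: {A, C, D, F, H}.
F -> H breaks BCNF: {F}⁺ = {F, H}, so {F} is not a superkey.
Its right-hand attributes {H} are all prime, as are those of every other non-superkey FD — the relation is in 3NF.

3NF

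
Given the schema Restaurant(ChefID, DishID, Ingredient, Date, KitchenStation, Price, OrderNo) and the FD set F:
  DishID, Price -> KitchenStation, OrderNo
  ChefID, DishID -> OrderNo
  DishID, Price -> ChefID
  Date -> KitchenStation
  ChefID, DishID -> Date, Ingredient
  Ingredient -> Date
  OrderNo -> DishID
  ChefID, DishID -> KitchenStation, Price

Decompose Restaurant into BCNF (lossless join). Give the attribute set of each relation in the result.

Candidate keys of the original relation: {ChefID, DishID}, {ChefID, OrderNo}, {DishID, Price}, {OrderNo, Price}.
Within {ChefID, Date, DishID, Ingredient, KitchenStation, OrderNo, Price}: {Date}⁺ ∩ {ChefID, Date, DishID, Ingredient, KitchenStation, OrderNo, Price} = {Date, KitchenStation}, not the whole set, so Date -> KitchenStation violates BCNF; decompose into {Date, KitchenStation} and {ChefID, Date, DishID, Ingredient, OrderNo, Price}.
{Date, KitchenStation}: every determinant is a superkey — BCNF.
Within {ChefID, Date, DishID, Ingredient, OrderNo, Price}: {Ingredient}⁺ ∩ {ChefID, Date, DishID, Ingredient, OrderNo, Price} = {Date, Ingredient}, not the whole set, so Ingredient -> Date violates BCNF; decompose into {Date, Ingredient} and {ChefID, DishID, Ingredient, OrderNo, Price}.
{Date, Ingredient}: every determinant is a superkey — BCNF.
Within {ChefID, DishID, Ingredient, OrderNo, Price}: {OrderNo}⁺ ∩ {ChefID, DishID, Ingredient, OrderNo, Price} = {DishID, OrderNo}, not the whole set, so OrderNo -> DishID violates BCNF; decompose into {DishID, OrderNo} and {ChefID, Ingredient, OrderNo, Price}.
{DishID, OrderNo}: every determinant is a superkey — BCNF.
{ChefID, Ingredient, OrderNo, Price}: every determinant is a superkey — BCNF.

{ChefID, Ingredient, OrderNo, Price}; {Date, Ingredient}; {Date, KitchenStation}; {DishID, OrderNo}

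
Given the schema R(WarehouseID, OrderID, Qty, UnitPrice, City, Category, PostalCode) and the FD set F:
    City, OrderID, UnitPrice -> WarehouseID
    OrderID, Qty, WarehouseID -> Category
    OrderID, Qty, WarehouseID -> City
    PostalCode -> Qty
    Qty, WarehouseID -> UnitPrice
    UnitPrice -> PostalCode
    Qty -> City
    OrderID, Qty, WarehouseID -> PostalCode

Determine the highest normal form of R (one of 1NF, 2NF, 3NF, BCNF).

Candidate keys: {OrderID, PostalCode, WarehouseID}, {OrderID, Qty, WarehouseID}, {OrderID, UnitPrice}. Prime attributes: {OrderID, PostalCode, Qty, UnitPrice, WarehouseID}.
PostalCode -> Qty breaks BCNF: {PostalCode}⁺ = {City, PostalCode, Qty}, so {PostalCode} is not a superkey.
Qty -> City determines the non-prime attribute {City} from a non-superkey — 3NF is violated.
The proper key subset {UnitPrice} of {OrderID, UnitPrice} determines non-prime {City}, so the relation is not even in 2NF.

1NF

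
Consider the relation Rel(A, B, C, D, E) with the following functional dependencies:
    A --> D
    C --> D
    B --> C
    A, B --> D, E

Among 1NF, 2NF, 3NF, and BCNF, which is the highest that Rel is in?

Candidate key: {A, B}. Prime attributes: {A, B}.
A --> D breaks BCNF: {A}⁺ = {A, D}, so {A} is not a superkey.
A --> D has non-prime {D} on the right and a non-superkey on the left, so 3NF fails.
Since {A} ⊂ {A, B} and {A}⁺ ⊇ {D} with {D} non-prime, there is a partial dependency; 2NF fails.

1NF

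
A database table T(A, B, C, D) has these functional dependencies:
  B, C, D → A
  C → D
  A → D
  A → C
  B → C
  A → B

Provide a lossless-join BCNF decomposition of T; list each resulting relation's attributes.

Candidate keys of the original relation: {A}, {B}.
Within {A, B, C, D}: {C}⁺ ∩ {A, B, C, D} = {C, D}, not the whole set, so C → D violates BCNF; decompose into {C, D} and {A, B, C}.
{C, D} is in BCNF.
{A, B, C} is in BCNF.

{A, B, C}; {C, D}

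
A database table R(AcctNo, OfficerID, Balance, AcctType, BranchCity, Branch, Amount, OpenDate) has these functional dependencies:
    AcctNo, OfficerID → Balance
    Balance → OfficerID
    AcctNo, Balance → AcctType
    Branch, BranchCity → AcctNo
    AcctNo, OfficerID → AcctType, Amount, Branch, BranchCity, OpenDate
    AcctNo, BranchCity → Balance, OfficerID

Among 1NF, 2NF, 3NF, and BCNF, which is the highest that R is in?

3NF

Candidate keys: {AcctNo, Balance}, {AcctNo, BranchCity}, {AcctNo, OfficerID}, {Branch, BranchCity}. Prime attributes: {AcctNo, Balance, Branch, BranchCity, OfficerID}.
Balance → OfficerID breaks BCNF: {Balance}⁺ = {Balance, OfficerID}, so {Balance} is not a superkey.
Its right-hand attributes {OfficerID} are all prime, as are those of every other non-superkey FD — the relation is in 3NF.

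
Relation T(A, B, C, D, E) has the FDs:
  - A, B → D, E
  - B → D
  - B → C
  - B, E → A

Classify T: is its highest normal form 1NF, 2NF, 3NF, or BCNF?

1NF

Candidate keys: {A, B}, {B, E}. Prime attributes: {A, B, E}.
For B → D we have {B}⁺ = {B, C, D}; {B} is not a superkey, so BCNF fails.
B → D determines the non-prime attribute {D} from a non-superkey — 3NF is violated.
{B} is a proper subset of the key {A, B}, and {B}⁺ contains the non-prime attributes {C, D} — a partial dependency, so 2NF is violated.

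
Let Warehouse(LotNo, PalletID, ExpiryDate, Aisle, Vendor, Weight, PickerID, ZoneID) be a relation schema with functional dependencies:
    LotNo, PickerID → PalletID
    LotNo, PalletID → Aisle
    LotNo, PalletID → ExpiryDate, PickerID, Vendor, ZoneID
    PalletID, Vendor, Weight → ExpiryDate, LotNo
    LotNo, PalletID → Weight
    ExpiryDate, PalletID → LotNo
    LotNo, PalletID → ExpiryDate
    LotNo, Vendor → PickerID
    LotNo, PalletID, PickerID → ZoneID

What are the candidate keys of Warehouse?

{ExpiryDate, PalletID}⁺ = {Aisle, ExpiryDate, LotNo, PalletID, PickerID, Vendor, Weight, ZoneID}, which is every attribute, so {ExpiryDate, PalletID} is a candidate key.
{LotNo, PalletID}⁺ = {Aisle, ExpiryDate, LotNo, PalletID, PickerID, Vendor, Weight, ZoneID}, which is every attribute, so {LotNo, PalletID} is a candidate key.
{LotNo, PickerID}⁺ = {Aisle, ExpiryDate, LotNo, PalletID, PickerID, Vendor, Weight, ZoneID}, which is every attribute, so {LotNo, PickerID} is a candidate key.
{LotNo, Vendor}⁺ = {Aisle, ExpiryDate, LotNo, PalletID, PickerID, Vendor, Weight, ZoneID}, which is every attribute, so {LotNo, Vendor} is a candidate key.
{PalletID, Vendor, Weight}⁺ = {Aisle, ExpiryDate, LotNo, PalletID, PickerID, Vendor, Weight, ZoneID}, which is every attribute, so {PalletID, Vendor, Weight} is a candidate key.
No proper subset of any of these is a key, and no other minimal superkey exists.

{ExpiryDate, PalletID}, {LotNo, PalletID}, {LotNo, PickerID}, {LotNo, Vendor}, {PalletID, Vendor, Weight}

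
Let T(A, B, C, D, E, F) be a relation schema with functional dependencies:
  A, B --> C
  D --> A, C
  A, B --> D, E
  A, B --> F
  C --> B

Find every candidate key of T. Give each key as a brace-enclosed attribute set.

{A, B}, {A, C}, {D}

{D}⁺ = {A, B, C, D, E, F} — all of the relation — so {D} is a candidate key.
{A, B}⁺ = {A, B, C, D, E, F} — all of the relation — so {A, B} is a candidate key.
{A, C}⁺ = {A, B, C, D, E, F} — all of the relation — so {A, C} is a candidate key.
These are minimal and exhaustive — every other superkey contains one of them.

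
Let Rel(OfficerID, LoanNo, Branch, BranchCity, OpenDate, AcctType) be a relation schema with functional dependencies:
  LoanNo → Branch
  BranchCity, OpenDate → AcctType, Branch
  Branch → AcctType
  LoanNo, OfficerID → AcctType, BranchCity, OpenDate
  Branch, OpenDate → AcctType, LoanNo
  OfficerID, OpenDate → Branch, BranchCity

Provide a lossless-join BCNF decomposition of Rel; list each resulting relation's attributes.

{AcctType, Branch}; {Branch, LoanNo}; {BranchCity, LoanNo, OpenDate}; {BranchCity, OfficerID, OpenDate}

Candidate keys of the original relation: {LoanNo, OfficerID}, {OfficerID, OpenDate}.
Within {AcctType, Branch, BranchCity, LoanNo, OfficerID, OpenDate}: {LoanNo}⁺ ∩ {AcctType, Branch, BranchCity, LoanNo, OfficerID, OpenDate} = {AcctType, Branch, LoanNo}, not the whole set, so LoanNo → AcctType, Branch violates BCNF; decompose into {AcctType, Branch, LoanNo} and {BranchCity, LoanNo, OfficerID, OpenDate}.
Within {AcctType, Branch, LoanNo}: {Branch}⁺ ∩ {AcctType, Branch, LoanNo} = {AcctType, Branch}, not the whole set, so Branch → AcctType violates BCNF; decompose into {AcctType, Branch} and {Branch, LoanNo}.
{AcctType, Branch} is in BCNF.
{Branch, LoanNo} is in BCNF.
Within {BranchCity, LoanNo, OfficerID, OpenDate}: {BranchCity, OpenDate}⁺ ∩ {BranchCity, LoanNo, OfficerID, OpenDate} = {BranchCity, LoanNo, OpenDate}, not the whole set, so BranchCity, OpenDate → LoanNo violates BCNF; decompose into {BranchCity, LoanNo, OpenDate} and {BranchCity, OfficerID, OpenDate}.
{BranchCity, LoanNo, OpenDate} is in BCNF.
{BranchCity, OfficerID, OpenDate} is in BCNF.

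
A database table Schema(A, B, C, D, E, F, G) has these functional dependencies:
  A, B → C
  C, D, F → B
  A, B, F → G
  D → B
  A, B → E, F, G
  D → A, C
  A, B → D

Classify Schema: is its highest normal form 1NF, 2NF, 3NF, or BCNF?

Candidate keys: {A, B}, {D}. Prime attributes: {A, B, D}.
Every FD has a superkey on the left, so the relation is in BCNF.

BCNF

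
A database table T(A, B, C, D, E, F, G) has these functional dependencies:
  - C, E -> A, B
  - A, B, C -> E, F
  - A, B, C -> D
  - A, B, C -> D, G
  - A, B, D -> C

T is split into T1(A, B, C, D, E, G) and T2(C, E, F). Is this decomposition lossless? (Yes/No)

Common attributes: {C, E}; their closure is {A, B, C, D, E, F, G}.
T1 is contained in that closure, so T1 ∩ T2 -> T1 holds and the join is lossless.

Yes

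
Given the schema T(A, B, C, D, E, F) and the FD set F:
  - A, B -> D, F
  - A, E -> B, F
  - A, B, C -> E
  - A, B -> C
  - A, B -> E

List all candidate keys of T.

{A} never appears on the right of any FD, so every key must include it.
{A, B}⁺ = {A, B, C, D, E, F} — all of the relation — so {A, B} is a candidate key.
{A, E}⁺ = {A, B, C, D, E, F} — all of the relation — so {A, E} is a candidate key.
No proper subset of any of these is a key, and no other minimal superkey exists.

{A, B}, {A, E}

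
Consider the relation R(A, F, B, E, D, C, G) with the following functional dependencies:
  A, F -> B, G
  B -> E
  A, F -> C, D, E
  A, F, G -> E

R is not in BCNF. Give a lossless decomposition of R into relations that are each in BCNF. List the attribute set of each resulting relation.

{A, B, C, D, F, G}; {B, E}

Candidate key of the original relation: {A, F}.
In {A, B, C, D, E, F, G}, {B} is not a superkey ({B}⁺ restricted to this set is {B, E}), so split on B -> E into {B, E} and {A, B, C, D, F, G}.
{B, E} is in BCNF.
{A, B, C, D, F, G} is in BCNF.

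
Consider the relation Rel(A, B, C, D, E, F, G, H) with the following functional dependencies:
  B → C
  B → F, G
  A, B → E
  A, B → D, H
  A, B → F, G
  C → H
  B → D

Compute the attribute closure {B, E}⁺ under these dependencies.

Start with {B, E}.
B → C applies; add {C} → now {B, C, E}.
B → F, G applies; add {F, G} → now {B, C, E, F, G}.
C → H applies; add {H} → now {B, C, E, F, G, H}.
B → D applies; add {D} → now {B, C, D, E, F, G, H}.
No further FD applies.

{B, C, D, E, F, G, H}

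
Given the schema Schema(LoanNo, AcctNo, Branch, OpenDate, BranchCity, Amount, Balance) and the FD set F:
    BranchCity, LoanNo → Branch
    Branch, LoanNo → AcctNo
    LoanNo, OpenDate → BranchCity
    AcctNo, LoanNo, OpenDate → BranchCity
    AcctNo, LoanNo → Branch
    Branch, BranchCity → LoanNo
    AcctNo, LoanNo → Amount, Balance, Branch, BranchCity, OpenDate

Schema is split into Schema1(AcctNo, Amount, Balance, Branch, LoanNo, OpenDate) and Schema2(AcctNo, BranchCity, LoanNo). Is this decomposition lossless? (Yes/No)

Schema1 ∩ Schema2 = {AcctNo, LoanNo}; its closure under F is {AcctNo, Amount, Balance, Branch, BranchCity, LoanNo, OpenDate}.
This includes all of Schema1, so the common attributes are a superkey of Schema1 — the join is lossless.

Yes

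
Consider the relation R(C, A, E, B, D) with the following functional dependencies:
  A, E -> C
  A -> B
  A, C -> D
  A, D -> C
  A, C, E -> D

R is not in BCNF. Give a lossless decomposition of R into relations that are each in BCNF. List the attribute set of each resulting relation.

Candidate key of the original relation: {A, E}.
In {A, B, C, D, E}, {A} is not a superkey ({A}⁺ restricted to this set is {A, B}), so split on A -> B into {A, B} and {A, C, D, E}.
{A, B}: every determinant is a superkey — BCNF.
In {A, C, D, E}, {A, C} is not a superkey ({A, C}⁺ restricted to this set is {A, C, D}), so split on A, C -> D into {A, C, D} and {A, C, E}.
{A, C, D}: every determinant is a superkey — BCNF.
{A, C, E}: every determinant is a superkey — BCNF.

{A, B}; {A, C, D}; {A, C, E}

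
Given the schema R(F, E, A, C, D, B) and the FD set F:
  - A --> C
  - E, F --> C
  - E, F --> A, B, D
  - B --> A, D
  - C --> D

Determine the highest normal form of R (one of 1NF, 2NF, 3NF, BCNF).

2NF

Candidate key: {E, F}. Prime attributes: {E, F}.
A --> C breaks BCNF: {A}⁺ = {A, C, D}, so {A} is not a superkey.
Because {C} is non-prime and the left side of A --> C is not a superkey, the relation is not in 3NF.
No non-prime attribute depends on a proper subset of any candidate key, so 2NF holds.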